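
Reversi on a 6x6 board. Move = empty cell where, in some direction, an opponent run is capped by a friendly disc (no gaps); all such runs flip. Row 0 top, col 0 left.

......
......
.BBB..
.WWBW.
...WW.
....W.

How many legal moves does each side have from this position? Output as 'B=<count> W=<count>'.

-- B to move --
(2,0): no bracket -> illegal
(2,4): no bracket -> illegal
(2,5): no bracket -> illegal
(3,0): flips 2 -> legal
(3,5): flips 1 -> legal
(4,0): flips 1 -> legal
(4,1): flips 2 -> legal
(4,2): flips 1 -> legal
(4,5): flips 1 -> legal
(5,2): no bracket -> illegal
(5,3): flips 1 -> legal
(5,5): flips 1 -> legal
B mobility = 8
-- W to move --
(1,0): flips 1 -> legal
(1,1): flips 3 -> legal
(1,2): flips 2 -> legal
(1,3): flips 3 -> legal
(1,4): flips 1 -> legal
(2,0): no bracket -> illegal
(2,4): no bracket -> illegal
(3,0): no bracket -> illegal
(4,2): no bracket -> illegal
W mobility = 5

Answer: B=8 W=5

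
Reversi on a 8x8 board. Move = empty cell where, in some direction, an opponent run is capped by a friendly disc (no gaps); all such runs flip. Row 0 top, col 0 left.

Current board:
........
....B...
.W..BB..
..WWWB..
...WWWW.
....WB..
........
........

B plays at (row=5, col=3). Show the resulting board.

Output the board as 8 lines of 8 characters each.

Place B at (5,3); scan 8 dirs for brackets.
Dir NW: first cell '.' (not opp) -> no flip
Dir N: opp run (4,3) (3,3), next='.' -> no flip
Dir NE: opp run (4,4) capped by B -> flip
Dir W: first cell '.' (not opp) -> no flip
Dir E: opp run (5,4) capped by B -> flip
Dir SW: first cell '.' (not opp) -> no flip
Dir S: first cell '.' (not opp) -> no flip
Dir SE: first cell '.' (not opp) -> no flip
All flips: (4,4) (5,4)

Answer: ........
....B...
.W..BB..
..WWWB..
...WBWW.
...BBB..
........
........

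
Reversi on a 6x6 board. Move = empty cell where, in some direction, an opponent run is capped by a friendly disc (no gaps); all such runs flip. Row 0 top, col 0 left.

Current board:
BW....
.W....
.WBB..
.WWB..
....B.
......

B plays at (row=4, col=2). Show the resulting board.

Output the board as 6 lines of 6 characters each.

Place B at (4,2); scan 8 dirs for brackets.
Dir NW: opp run (3,1), next='.' -> no flip
Dir N: opp run (3,2) capped by B -> flip
Dir NE: first cell 'B' (not opp) -> no flip
Dir W: first cell '.' (not opp) -> no flip
Dir E: first cell '.' (not opp) -> no flip
Dir SW: first cell '.' (not opp) -> no flip
Dir S: first cell '.' (not opp) -> no flip
Dir SE: first cell '.' (not opp) -> no flip
All flips: (3,2)

Answer: BW....
.W....
.WBB..
.WBB..
..B.B.
......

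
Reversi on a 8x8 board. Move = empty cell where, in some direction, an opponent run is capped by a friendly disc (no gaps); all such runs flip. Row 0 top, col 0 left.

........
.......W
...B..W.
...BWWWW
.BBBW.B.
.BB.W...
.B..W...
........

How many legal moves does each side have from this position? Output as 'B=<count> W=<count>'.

-- B to move --
(0,6): no bracket -> illegal
(0,7): no bracket -> illegal
(1,5): no bracket -> illegal
(1,6): flips 2 -> legal
(2,4): flips 1 -> legal
(2,5): flips 1 -> legal
(2,7): no bracket -> illegal
(4,5): flips 2 -> legal
(4,7): no bracket -> illegal
(5,3): no bracket -> illegal
(5,5): flips 1 -> legal
(6,3): no bracket -> illegal
(6,5): flips 1 -> legal
(7,3): no bracket -> illegal
(7,4): no bracket -> illegal
(7,5): no bracket -> illegal
B mobility = 6
-- W to move --
(1,2): flips 1 -> legal
(1,3): no bracket -> illegal
(1,4): no bracket -> illegal
(2,2): flips 1 -> legal
(2,4): no bracket -> illegal
(3,0): no bracket -> illegal
(3,1): no bracket -> illegal
(3,2): flips 2 -> legal
(4,0): flips 3 -> legal
(4,5): no bracket -> illegal
(4,7): no bracket -> illegal
(5,0): no bracket -> illegal
(5,3): no bracket -> illegal
(5,5): flips 1 -> legal
(5,6): flips 1 -> legal
(5,7): flips 1 -> legal
(6,0): no bracket -> illegal
(6,2): no bracket -> illegal
(6,3): no bracket -> illegal
(7,0): flips 3 -> legal
(7,1): no bracket -> illegal
(7,2): no bracket -> illegal
W mobility = 8

Answer: B=6 W=8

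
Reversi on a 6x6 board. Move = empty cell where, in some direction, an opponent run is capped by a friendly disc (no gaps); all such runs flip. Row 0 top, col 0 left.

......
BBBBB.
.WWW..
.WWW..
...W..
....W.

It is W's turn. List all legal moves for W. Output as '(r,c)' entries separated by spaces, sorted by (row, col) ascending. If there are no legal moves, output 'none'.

Answer: (0,0) (0,1) (0,2) (0,3) (0,4) (0,5)

Derivation:
(0,0): flips 1 -> legal
(0,1): flips 2 -> legal
(0,2): flips 1 -> legal
(0,3): flips 2 -> legal
(0,4): flips 1 -> legal
(0,5): flips 1 -> legal
(1,5): no bracket -> illegal
(2,0): no bracket -> illegal
(2,4): no bracket -> illegal
(2,5): no bracket -> illegal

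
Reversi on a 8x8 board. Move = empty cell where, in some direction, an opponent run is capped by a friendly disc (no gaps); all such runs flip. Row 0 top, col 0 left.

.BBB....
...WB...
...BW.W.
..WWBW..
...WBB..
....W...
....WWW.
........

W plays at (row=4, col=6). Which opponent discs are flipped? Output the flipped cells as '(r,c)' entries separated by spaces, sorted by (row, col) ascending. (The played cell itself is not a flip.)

Answer: (4,4) (4,5)

Derivation:
Dir NW: first cell 'W' (not opp) -> no flip
Dir N: first cell '.' (not opp) -> no flip
Dir NE: first cell '.' (not opp) -> no flip
Dir W: opp run (4,5) (4,4) capped by W -> flip
Dir E: first cell '.' (not opp) -> no flip
Dir SW: first cell '.' (not opp) -> no flip
Dir S: first cell '.' (not opp) -> no flip
Dir SE: first cell '.' (not opp) -> no flip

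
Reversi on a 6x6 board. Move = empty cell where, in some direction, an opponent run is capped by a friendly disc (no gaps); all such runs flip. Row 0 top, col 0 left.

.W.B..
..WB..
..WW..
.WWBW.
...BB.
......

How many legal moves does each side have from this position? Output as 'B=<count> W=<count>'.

Answer: B=7 W=6

Derivation:
-- B to move --
(0,0): no bracket -> illegal
(0,2): no bracket -> illegal
(1,0): no bracket -> illegal
(1,1): flips 2 -> legal
(1,4): no bracket -> illegal
(2,0): no bracket -> illegal
(2,1): flips 2 -> legal
(2,4): flips 1 -> legal
(2,5): flips 1 -> legal
(3,0): flips 2 -> legal
(3,5): flips 1 -> legal
(4,0): flips 2 -> legal
(4,1): no bracket -> illegal
(4,2): no bracket -> illegal
(4,5): no bracket -> illegal
B mobility = 7
-- W to move --
(0,2): no bracket -> illegal
(0,4): flips 1 -> legal
(1,4): flips 1 -> legal
(2,4): no bracket -> illegal
(3,5): no bracket -> illegal
(4,2): no bracket -> illegal
(4,5): no bracket -> illegal
(5,2): flips 1 -> legal
(5,3): flips 2 -> legal
(5,4): flips 2 -> legal
(5,5): flips 2 -> legal
W mobility = 6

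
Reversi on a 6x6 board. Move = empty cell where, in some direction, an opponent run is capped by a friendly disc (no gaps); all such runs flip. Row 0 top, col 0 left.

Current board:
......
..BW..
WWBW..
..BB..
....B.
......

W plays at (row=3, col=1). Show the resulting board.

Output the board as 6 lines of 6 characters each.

Place W at (3,1); scan 8 dirs for brackets.
Dir NW: first cell 'W' (not opp) -> no flip
Dir N: first cell 'W' (not opp) -> no flip
Dir NE: opp run (2,2) capped by W -> flip
Dir W: first cell '.' (not opp) -> no flip
Dir E: opp run (3,2) (3,3), next='.' -> no flip
Dir SW: first cell '.' (not opp) -> no flip
Dir S: first cell '.' (not opp) -> no flip
Dir SE: first cell '.' (not opp) -> no flip
All flips: (2,2)

Answer: ......
..BW..
WWWW..
.WBB..
....B.
......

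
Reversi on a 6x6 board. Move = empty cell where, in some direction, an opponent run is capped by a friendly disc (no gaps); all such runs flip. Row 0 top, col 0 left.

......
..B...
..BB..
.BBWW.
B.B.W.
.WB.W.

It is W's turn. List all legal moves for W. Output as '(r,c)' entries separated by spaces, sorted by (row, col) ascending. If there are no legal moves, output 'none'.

(0,1): flips 2 -> legal
(0,2): no bracket -> illegal
(0,3): no bracket -> illegal
(1,1): flips 1 -> legal
(1,3): flips 1 -> legal
(1,4): no bracket -> illegal
(2,0): no bracket -> illegal
(2,1): no bracket -> illegal
(2,4): no bracket -> illegal
(3,0): flips 2 -> legal
(4,1): no bracket -> illegal
(4,3): no bracket -> illegal
(5,0): no bracket -> illegal
(5,3): flips 1 -> legal

Answer: (0,1) (1,1) (1,3) (3,0) (5,3)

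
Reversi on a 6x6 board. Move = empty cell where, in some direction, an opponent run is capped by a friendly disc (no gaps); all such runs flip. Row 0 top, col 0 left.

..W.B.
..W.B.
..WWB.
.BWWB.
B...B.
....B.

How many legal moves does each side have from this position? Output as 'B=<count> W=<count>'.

Answer: B=6 W=7

Derivation:
-- B to move --
(0,1): flips 2 -> legal
(0,3): no bracket -> illegal
(1,1): flips 2 -> legal
(1,3): flips 1 -> legal
(2,1): flips 2 -> legal
(4,1): flips 2 -> legal
(4,2): flips 1 -> legal
(4,3): no bracket -> illegal
B mobility = 6
-- W to move --
(0,3): no bracket -> illegal
(0,5): flips 1 -> legal
(1,3): no bracket -> illegal
(1,5): flips 1 -> legal
(2,0): no bracket -> illegal
(2,1): no bracket -> illegal
(2,5): flips 1 -> legal
(3,0): flips 1 -> legal
(3,5): flips 1 -> legal
(4,1): no bracket -> illegal
(4,2): no bracket -> illegal
(4,3): no bracket -> illegal
(4,5): flips 1 -> legal
(5,0): no bracket -> illegal
(5,1): no bracket -> illegal
(5,3): no bracket -> illegal
(5,5): flips 1 -> legal
W mobility = 7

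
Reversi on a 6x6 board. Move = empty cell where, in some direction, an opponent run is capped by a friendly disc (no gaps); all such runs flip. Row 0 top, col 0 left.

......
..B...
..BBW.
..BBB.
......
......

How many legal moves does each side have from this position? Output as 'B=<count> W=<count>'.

Answer: B=3 W=3

Derivation:
-- B to move --
(1,3): no bracket -> illegal
(1,4): flips 1 -> legal
(1,5): flips 1 -> legal
(2,5): flips 1 -> legal
(3,5): no bracket -> illegal
B mobility = 3
-- W to move --
(0,1): no bracket -> illegal
(0,2): no bracket -> illegal
(0,3): no bracket -> illegal
(1,1): no bracket -> illegal
(1,3): no bracket -> illegal
(1,4): no bracket -> illegal
(2,1): flips 2 -> legal
(2,5): no bracket -> illegal
(3,1): no bracket -> illegal
(3,5): no bracket -> illegal
(4,1): no bracket -> illegal
(4,2): flips 1 -> legal
(4,3): no bracket -> illegal
(4,4): flips 1 -> legal
(4,5): no bracket -> illegal
W mobility = 3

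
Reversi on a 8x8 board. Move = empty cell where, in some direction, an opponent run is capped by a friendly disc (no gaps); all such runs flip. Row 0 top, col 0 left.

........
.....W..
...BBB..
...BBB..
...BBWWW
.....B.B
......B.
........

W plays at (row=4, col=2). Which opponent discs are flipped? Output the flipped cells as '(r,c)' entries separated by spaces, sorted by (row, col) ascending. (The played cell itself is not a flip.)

Answer: (2,4) (3,3) (4,3) (4,4)

Derivation:
Dir NW: first cell '.' (not opp) -> no flip
Dir N: first cell '.' (not opp) -> no flip
Dir NE: opp run (3,3) (2,4) capped by W -> flip
Dir W: first cell '.' (not opp) -> no flip
Dir E: opp run (4,3) (4,4) capped by W -> flip
Dir SW: first cell '.' (not opp) -> no flip
Dir S: first cell '.' (not opp) -> no flip
Dir SE: first cell '.' (not opp) -> no flip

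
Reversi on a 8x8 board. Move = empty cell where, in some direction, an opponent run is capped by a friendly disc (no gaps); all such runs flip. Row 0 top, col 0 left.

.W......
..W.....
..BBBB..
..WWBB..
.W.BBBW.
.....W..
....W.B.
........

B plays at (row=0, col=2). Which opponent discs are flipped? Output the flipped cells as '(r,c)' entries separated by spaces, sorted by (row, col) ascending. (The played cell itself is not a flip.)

Answer: (1,2)

Derivation:
Dir NW: edge -> no flip
Dir N: edge -> no flip
Dir NE: edge -> no flip
Dir W: opp run (0,1), next='.' -> no flip
Dir E: first cell '.' (not opp) -> no flip
Dir SW: first cell '.' (not opp) -> no flip
Dir S: opp run (1,2) capped by B -> flip
Dir SE: first cell '.' (not opp) -> no flip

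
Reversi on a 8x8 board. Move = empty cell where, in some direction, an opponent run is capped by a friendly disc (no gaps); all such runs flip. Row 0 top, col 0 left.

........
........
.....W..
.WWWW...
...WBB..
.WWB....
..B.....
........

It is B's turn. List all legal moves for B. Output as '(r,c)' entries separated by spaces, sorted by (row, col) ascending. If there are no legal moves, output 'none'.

(1,4): no bracket -> illegal
(1,5): no bracket -> illegal
(1,6): no bracket -> illegal
(2,0): no bracket -> illegal
(2,1): no bracket -> illegal
(2,2): flips 1 -> legal
(2,3): flips 3 -> legal
(2,4): flips 1 -> legal
(2,6): no bracket -> illegal
(3,0): no bracket -> illegal
(3,5): no bracket -> illegal
(3,6): no bracket -> illegal
(4,0): flips 1 -> legal
(4,1): no bracket -> illegal
(4,2): flips 2 -> legal
(5,0): flips 2 -> legal
(5,4): no bracket -> illegal
(6,0): no bracket -> illegal
(6,1): no bracket -> illegal
(6,3): no bracket -> illegal

Answer: (2,2) (2,3) (2,4) (4,0) (4,2) (5,0)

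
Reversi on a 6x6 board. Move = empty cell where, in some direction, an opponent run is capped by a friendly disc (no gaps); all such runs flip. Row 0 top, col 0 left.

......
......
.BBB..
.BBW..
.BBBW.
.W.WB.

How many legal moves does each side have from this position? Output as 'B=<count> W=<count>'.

-- B to move --
(2,4): flips 1 -> legal
(3,4): flips 2 -> legal
(3,5): no bracket -> illegal
(4,0): no bracket -> illegal
(4,5): flips 1 -> legal
(5,0): no bracket -> illegal
(5,2): flips 1 -> legal
(5,5): flips 2 -> legal
B mobility = 5
-- W to move --
(1,0): no bracket -> illegal
(1,1): flips 4 -> legal
(1,2): no bracket -> illegal
(1,3): flips 1 -> legal
(1,4): no bracket -> illegal
(2,0): flips 2 -> legal
(2,4): no bracket -> illegal
(3,0): flips 2 -> legal
(3,4): no bracket -> illegal
(4,0): flips 3 -> legal
(4,5): no bracket -> illegal
(5,0): no bracket -> illegal
(5,2): no bracket -> illegal
(5,5): flips 1 -> legal
W mobility = 6

Answer: B=5 W=6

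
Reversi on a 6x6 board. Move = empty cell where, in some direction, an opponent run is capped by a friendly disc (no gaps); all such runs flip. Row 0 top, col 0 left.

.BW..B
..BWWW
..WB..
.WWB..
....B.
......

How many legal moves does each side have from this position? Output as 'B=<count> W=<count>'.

Answer: B=7 W=6

Derivation:
-- B to move --
(0,3): flips 2 -> legal
(0,4): no bracket -> illegal
(1,1): flips 1 -> legal
(2,0): no bracket -> illegal
(2,1): flips 1 -> legal
(2,4): no bracket -> illegal
(2,5): flips 1 -> legal
(3,0): flips 2 -> legal
(4,0): no bracket -> illegal
(4,1): flips 1 -> legal
(4,2): flips 2 -> legal
(4,3): no bracket -> illegal
B mobility = 7
-- W to move --
(0,0): flips 1 -> legal
(0,3): no bracket -> illegal
(0,4): no bracket -> illegal
(1,0): no bracket -> illegal
(1,1): flips 1 -> legal
(2,1): no bracket -> illegal
(2,4): flips 1 -> legal
(3,4): flips 1 -> legal
(3,5): no bracket -> illegal
(4,2): no bracket -> illegal
(4,3): flips 2 -> legal
(4,5): no bracket -> illegal
(5,3): no bracket -> illegal
(5,4): no bracket -> illegal
(5,5): flips 2 -> legal
W mobility = 6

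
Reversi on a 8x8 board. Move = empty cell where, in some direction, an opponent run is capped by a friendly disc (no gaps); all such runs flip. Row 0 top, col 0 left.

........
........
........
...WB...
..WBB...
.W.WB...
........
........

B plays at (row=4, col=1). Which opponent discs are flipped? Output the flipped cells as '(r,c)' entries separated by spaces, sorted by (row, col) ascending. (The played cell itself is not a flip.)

Dir NW: first cell '.' (not opp) -> no flip
Dir N: first cell '.' (not opp) -> no flip
Dir NE: first cell '.' (not opp) -> no flip
Dir W: first cell '.' (not opp) -> no flip
Dir E: opp run (4,2) capped by B -> flip
Dir SW: first cell '.' (not opp) -> no flip
Dir S: opp run (5,1), next='.' -> no flip
Dir SE: first cell '.' (not opp) -> no flip

Answer: (4,2)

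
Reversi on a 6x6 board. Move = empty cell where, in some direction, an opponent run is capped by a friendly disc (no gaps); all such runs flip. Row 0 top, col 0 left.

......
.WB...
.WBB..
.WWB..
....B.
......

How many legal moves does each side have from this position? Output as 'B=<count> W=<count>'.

Answer: B=7 W=7

Derivation:
-- B to move --
(0,0): flips 1 -> legal
(0,1): no bracket -> illegal
(0,2): no bracket -> illegal
(1,0): flips 1 -> legal
(2,0): flips 1 -> legal
(3,0): flips 3 -> legal
(4,0): flips 1 -> legal
(4,1): flips 1 -> legal
(4,2): flips 1 -> legal
(4,3): no bracket -> illegal
B mobility = 7
-- W to move --
(0,1): no bracket -> illegal
(0,2): flips 2 -> legal
(0,3): flips 1 -> legal
(1,3): flips 2 -> legal
(1,4): flips 1 -> legal
(2,4): flips 2 -> legal
(3,4): flips 1 -> legal
(3,5): no bracket -> illegal
(4,2): no bracket -> illegal
(4,3): no bracket -> illegal
(4,5): no bracket -> illegal
(5,3): no bracket -> illegal
(5,4): no bracket -> illegal
(5,5): flips 3 -> legal
W mobility = 7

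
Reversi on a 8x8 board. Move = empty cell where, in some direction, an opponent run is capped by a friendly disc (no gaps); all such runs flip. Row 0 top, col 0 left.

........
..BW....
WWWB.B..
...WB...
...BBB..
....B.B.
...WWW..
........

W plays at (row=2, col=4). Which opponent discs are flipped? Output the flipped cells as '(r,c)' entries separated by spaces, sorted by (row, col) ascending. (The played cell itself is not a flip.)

Answer: (2,3) (3,4) (4,4) (5,4)

Derivation:
Dir NW: first cell 'W' (not opp) -> no flip
Dir N: first cell '.' (not opp) -> no flip
Dir NE: first cell '.' (not opp) -> no flip
Dir W: opp run (2,3) capped by W -> flip
Dir E: opp run (2,5), next='.' -> no flip
Dir SW: first cell 'W' (not opp) -> no flip
Dir S: opp run (3,4) (4,4) (5,4) capped by W -> flip
Dir SE: first cell '.' (not opp) -> no flip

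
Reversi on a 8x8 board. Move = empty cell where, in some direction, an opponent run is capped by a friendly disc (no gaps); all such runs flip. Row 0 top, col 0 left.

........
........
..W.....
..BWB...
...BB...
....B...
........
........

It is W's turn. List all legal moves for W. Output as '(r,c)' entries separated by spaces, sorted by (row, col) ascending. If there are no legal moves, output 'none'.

(2,1): no bracket -> illegal
(2,3): no bracket -> illegal
(2,4): no bracket -> illegal
(2,5): no bracket -> illegal
(3,1): flips 1 -> legal
(3,5): flips 1 -> legal
(4,1): no bracket -> illegal
(4,2): flips 1 -> legal
(4,5): no bracket -> illegal
(5,2): no bracket -> illegal
(5,3): flips 1 -> legal
(5,5): flips 1 -> legal
(6,3): no bracket -> illegal
(6,4): no bracket -> illegal
(6,5): no bracket -> illegal

Answer: (3,1) (3,5) (4,2) (5,3) (5,5)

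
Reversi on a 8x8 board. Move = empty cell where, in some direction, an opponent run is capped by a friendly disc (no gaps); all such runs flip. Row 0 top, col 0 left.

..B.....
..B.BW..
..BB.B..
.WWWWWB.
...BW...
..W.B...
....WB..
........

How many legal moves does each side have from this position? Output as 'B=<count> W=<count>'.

-- B to move --
(0,4): no bracket -> illegal
(0,5): flips 1 -> legal
(0,6): no bracket -> illegal
(1,6): flips 1 -> legal
(2,0): no bracket -> illegal
(2,1): flips 1 -> legal
(2,4): flips 2 -> legal
(2,6): no bracket -> illegal
(3,0): flips 5 -> legal
(4,0): flips 1 -> legal
(4,1): flips 1 -> legal
(4,2): flips 1 -> legal
(4,5): flips 3 -> legal
(4,6): no bracket -> illegal
(5,1): no bracket -> illegal
(5,3): no bracket -> illegal
(5,5): flips 2 -> legal
(6,1): flips 1 -> legal
(6,2): no bracket -> illegal
(6,3): flips 1 -> legal
(7,3): no bracket -> illegal
(7,4): flips 1 -> legal
(7,5): no bracket -> illegal
B mobility = 13
-- W to move --
(0,1): flips 2 -> legal
(0,3): no bracket -> illegal
(0,4): no bracket -> illegal
(0,5): flips 2 -> legal
(1,1): flips 1 -> legal
(1,3): flips 3 -> legal
(1,6): flips 1 -> legal
(2,1): no bracket -> illegal
(2,4): no bracket -> illegal
(2,6): no bracket -> illegal
(2,7): no bracket -> illegal
(3,7): flips 1 -> legal
(4,2): flips 1 -> legal
(4,5): no bracket -> illegal
(4,6): no bracket -> illegal
(4,7): no bracket -> illegal
(5,3): flips 1 -> legal
(5,5): no bracket -> illegal
(5,6): no bracket -> illegal
(6,3): no bracket -> illegal
(6,6): flips 1 -> legal
(7,4): no bracket -> illegal
(7,5): no bracket -> illegal
(7,6): flips 3 -> legal
W mobility = 10

Answer: B=13 W=10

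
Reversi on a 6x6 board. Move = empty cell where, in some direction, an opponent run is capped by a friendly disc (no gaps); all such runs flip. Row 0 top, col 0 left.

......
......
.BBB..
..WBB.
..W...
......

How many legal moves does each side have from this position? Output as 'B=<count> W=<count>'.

Answer: B=5 W=5

Derivation:
-- B to move --
(3,1): flips 1 -> legal
(4,1): flips 1 -> legal
(4,3): flips 1 -> legal
(5,1): flips 1 -> legal
(5,2): flips 2 -> legal
(5,3): no bracket -> illegal
B mobility = 5
-- W to move --
(1,0): flips 1 -> legal
(1,1): no bracket -> illegal
(1,2): flips 1 -> legal
(1,3): no bracket -> illegal
(1,4): flips 1 -> legal
(2,0): no bracket -> illegal
(2,4): flips 1 -> legal
(2,5): no bracket -> illegal
(3,0): no bracket -> illegal
(3,1): no bracket -> illegal
(3,5): flips 2 -> legal
(4,3): no bracket -> illegal
(4,4): no bracket -> illegal
(4,5): no bracket -> illegal
W mobility = 5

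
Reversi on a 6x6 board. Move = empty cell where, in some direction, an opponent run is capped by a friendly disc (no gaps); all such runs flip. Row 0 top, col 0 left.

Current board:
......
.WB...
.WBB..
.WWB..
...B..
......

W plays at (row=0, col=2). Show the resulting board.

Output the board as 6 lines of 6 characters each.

Place W at (0,2); scan 8 dirs for brackets.
Dir NW: edge -> no flip
Dir N: edge -> no flip
Dir NE: edge -> no flip
Dir W: first cell '.' (not opp) -> no flip
Dir E: first cell '.' (not opp) -> no flip
Dir SW: first cell 'W' (not opp) -> no flip
Dir S: opp run (1,2) (2,2) capped by W -> flip
Dir SE: first cell '.' (not opp) -> no flip
All flips: (1,2) (2,2)

Answer: ..W...
.WW...
.WWB..
.WWB..
...B..
......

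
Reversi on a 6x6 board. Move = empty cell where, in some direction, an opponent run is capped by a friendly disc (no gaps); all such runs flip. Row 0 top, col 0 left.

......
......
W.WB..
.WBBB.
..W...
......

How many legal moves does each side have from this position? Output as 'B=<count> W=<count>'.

-- B to move --
(1,0): no bracket -> illegal
(1,1): flips 1 -> legal
(1,2): flips 1 -> legal
(1,3): no bracket -> illegal
(2,1): flips 1 -> legal
(3,0): flips 1 -> legal
(4,0): no bracket -> illegal
(4,1): no bracket -> illegal
(4,3): no bracket -> illegal
(5,1): flips 1 -> legal
(5,2): flips 1 -> legal
(5,3): no bracket -> illegal
B mobility = 6
-- W to move --
(1,2): no bracket -> illegal
(1,3): no bracket -> illegal
(1,4): no bracket -> illegal
(2,1): no bracket -> illegal
(2,4): flips 2 -> legal
(2,5): no bracket -> illegal
(3,5): flips 3 -> legal
(4,1): no bracket -> illegal
(4,3): no bracket -> illegal
(4,4): flips 1 -> legal
(4,5): no bracket -> illegal
W mobility = 3

Answer: B=6 W=3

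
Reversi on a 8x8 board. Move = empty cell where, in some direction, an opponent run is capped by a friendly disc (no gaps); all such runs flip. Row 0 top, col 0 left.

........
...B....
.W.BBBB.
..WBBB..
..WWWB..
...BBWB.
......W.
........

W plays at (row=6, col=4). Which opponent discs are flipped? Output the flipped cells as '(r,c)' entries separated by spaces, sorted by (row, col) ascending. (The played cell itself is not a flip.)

Answer: (5,3) (5,4)

Derivation:
Dir NW: opp run (5,3) capped by W -> flip
Dir N: opp run (5,4) capped by W -> flip
Dir NE: first cell 'W' (not opp) -> no flip
Dir W: first cell '.' (not opp) -> no flip
Dir E: first cell '.' (not opp) -> no flip
Dir SW: first cell '.' (not opp) -> no flip
Dir S: first cell '.' (not opp) -> no flip
Dir SE: first cell '.' (not opp) -> no flip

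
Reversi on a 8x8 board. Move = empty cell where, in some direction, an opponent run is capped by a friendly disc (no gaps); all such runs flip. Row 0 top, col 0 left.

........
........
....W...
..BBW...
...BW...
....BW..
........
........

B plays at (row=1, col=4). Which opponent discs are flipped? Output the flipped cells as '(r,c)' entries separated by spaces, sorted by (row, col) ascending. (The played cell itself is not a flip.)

Answer: (2,4) (3,4) (4,4)

Derivation:
Dir NW: first cell '.' (not opp) -> no flip
Dir N: first cell '.' (not opp) -> no flip
Dir NE: first cell '.' (not opp) -> no flip
Dir W: first cell '.' (not opp) -> no flip
Dir E: first cell '.' (not opp) -> no flip
Dir SW: first cell '.' (not opp) -> no flip
Dir S: opp run (2,4) (3,4) (4,4) capped by B -> flip
Dir SE: first cell '.' (not opp) -> no flip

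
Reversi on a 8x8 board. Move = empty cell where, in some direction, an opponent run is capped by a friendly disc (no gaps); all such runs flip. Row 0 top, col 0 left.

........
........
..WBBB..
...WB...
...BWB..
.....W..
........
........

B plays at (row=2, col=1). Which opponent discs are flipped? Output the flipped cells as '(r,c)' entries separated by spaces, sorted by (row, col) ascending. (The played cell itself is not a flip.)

Answer: (2,2)

Derivation:
Dir NW: first cell '.' (not opp) -> no flip
Dir N: first cell '.' (not opp) -> no flip
Dir NE: first cell '.' (not opp) -> no flip
Dir W: first cell '.' (not opp) -> no flip
Dir E: opp run (2,2) capped by B -> flip
Dir SW: first cell '.' (not opp) -> no flip
Dir S: first cell '.' (not opp) -> no flip
Dir SE: first cell '.' (not opp) -> no flip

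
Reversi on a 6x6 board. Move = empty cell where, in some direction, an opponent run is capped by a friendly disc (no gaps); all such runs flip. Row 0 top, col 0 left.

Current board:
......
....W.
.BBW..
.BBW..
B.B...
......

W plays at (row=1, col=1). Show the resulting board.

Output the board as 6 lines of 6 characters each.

Place W at (1,1); scan 8 dirs for brackets.
Dir NW: first cell '.' (not opp) -> no flip
Dir N: first cell '.' (not opp) -> no flip
Dir NE: first cell '.' (not opp) -> no flip
Dir W: first cell '.' (not opp) -> no flip
Dir E: first cell '.' (not opp) -> no flip
Dir SW: first cell '.' (not opp) -> no flip
Dir S: opp run (2,1) (3,1), next='.' -> no flip
Dir SE: opp run (2,2) capped by W -> flip
All flips: (2,2)

Answer: ......
.W..W.
.BWW..
.BBW..
B.B...
......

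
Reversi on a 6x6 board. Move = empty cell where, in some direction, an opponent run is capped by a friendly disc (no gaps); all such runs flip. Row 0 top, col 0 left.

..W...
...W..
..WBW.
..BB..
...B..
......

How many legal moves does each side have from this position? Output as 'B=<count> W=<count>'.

Answer: B=6 W=3

Derivation:
-- B to move --
(0,1): no bracket -> illegal
(0,3): flips 1 -> legal
(0,4): no bracket -> illegal
(1,1): flips 1 -> legal
(1,2): flips 1 -> legal
(1,4): no bracket -> illegal
(1,5): flips 1 -> legal
(2,1): flips 1 -> legal
(2,5): flips 1 -> legal
(3,1): no bracket -> illegal
(3,4): no bracket -> illegal
(3,5): no bracket -> illegal
B mobility = 6
-- W to move --
(1,2): no bracket -> illegal
(1,4): no bracket -> illegal
(2,1): no bracket -> illegal
(3,1): no bracket -> illegal
(3,4): no bracket -> illegal
(4,1): no bracket -> illegal
(4,2): flips 2 -> legal
(4,4): flips 1 -> legal
(5,2): no bracket -> illegal
(5,3): flips 3 -> legal
(5,4): no bracket -> illegal
W mobility = 3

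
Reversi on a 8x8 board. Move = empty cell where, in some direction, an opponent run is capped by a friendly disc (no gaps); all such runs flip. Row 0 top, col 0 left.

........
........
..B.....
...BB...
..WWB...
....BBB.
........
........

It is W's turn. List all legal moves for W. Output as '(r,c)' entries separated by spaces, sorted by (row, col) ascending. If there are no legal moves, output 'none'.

Answer: (2,3) (2,4) (2,5) (4,5) (6,5)

Derivation:
(1,1): no bracket -> illegal
(1,2): no bracket -> illegal
(1,3): no bracket -> illegal
(2,1): no bracket -> illegal
(2,3): flips 1 -> legal
(2,4): flips 1 -> legal
(2,5): flips 1 -> legal
(3,1): no bracket -> illegal
(3,2): no bracket -> illegal
(3,5): no bracket -> illegal
(4,5): flips 1 -> legal
(4,6): no bracket -> illegal
(4,7): no bracket -> illegal
(5,3): no bracket -> illegal
(5,7): no bracket -> illegal
(6,3): no bracket -> illegal
(6,4): no bracket -> illegal
(6,5): flips 1 -> legal
(6,6): no bracket -> illegal
(6,7): no bracket -> illegal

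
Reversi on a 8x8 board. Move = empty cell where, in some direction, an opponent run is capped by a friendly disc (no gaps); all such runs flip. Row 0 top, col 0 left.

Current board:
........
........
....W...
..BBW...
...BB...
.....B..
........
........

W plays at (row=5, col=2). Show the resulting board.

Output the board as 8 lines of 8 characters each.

Answer: ........
........
....W...
..BBW...
...WB...
..W..B..
........
........

Derivation:
Place W at (5,2); scan 8 dirs for brackets.
Dir NW: first cell '.' (not opp) -> no flip
Dir N: first cell '.' (not opp) -> no flip
Dir NE: opp run (4,3) capped by W -> flip
Dir W: first cell '.' (not opp) -> no flip
Dir E: first cell '.' (not opp) -> no flip
Dir SW: first cell '.' (not opp) -> no flip
Dir S: first cell '.' (not opp) -> no flip
Dir SE: first cell '.' (not opp) -> no flip
All flips: (4,3)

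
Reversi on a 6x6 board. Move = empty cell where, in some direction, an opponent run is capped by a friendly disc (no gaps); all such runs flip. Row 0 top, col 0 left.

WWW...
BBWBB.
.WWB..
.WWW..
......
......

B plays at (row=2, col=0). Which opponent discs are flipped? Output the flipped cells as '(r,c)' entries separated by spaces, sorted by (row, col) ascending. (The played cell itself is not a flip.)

Answer: (2,1) (2,2)

Derivation:
Dir NW: edge -> no flip
Dir N: first cell 'B' (not opp) -> no flip
Dir NE: first cell 'B' (not opp) -> no flip
Dir W: edge -> no flip
Dir E: opp run (2,1) (2,2) capped by B -> flip
Dir SW: edge -> no flip
Dir S: first cell '.' (not opp) -> no flip
Dir SE: opp run (3,1), next='.' -> no flip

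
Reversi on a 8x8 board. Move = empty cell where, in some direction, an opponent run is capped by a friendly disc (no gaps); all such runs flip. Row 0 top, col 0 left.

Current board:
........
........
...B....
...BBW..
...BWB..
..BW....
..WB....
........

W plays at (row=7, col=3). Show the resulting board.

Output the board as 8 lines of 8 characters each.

Answer: ........
........
...B....
...BBW..
...BWB..
..BW....
..WW....
...W....

Derivation:
Place W at (7,3); scan 8 dirs for brackets.
Dir NW: first cell 'W' (not opp) -> no flip
Dir N: opp run (6,3) capped by W -> flip
Dir NE: first cell '.' (not opp) -> no flip
Dir W: first cell '.' (not opp) -> no flip
Dir E: first cell '.' (not opp) -> no flip
Dir SW: edge -> no flip
Dir S: edge -> no flip
Dir SE: edge -> no flip
All flips: (6,3)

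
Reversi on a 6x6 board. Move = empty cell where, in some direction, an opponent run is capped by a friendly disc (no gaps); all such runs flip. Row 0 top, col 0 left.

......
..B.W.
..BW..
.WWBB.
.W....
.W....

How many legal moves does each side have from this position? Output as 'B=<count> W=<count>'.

-- B to move --
(0,3): no bracket -> illegal
(0,4): no bracket -> illegal
(0,5): no bracket -> illegal
(1,3): flips 1 -> legal
(1,5): no bracket -> illegal
(2,0): no bracket -> illegal
(2,1): no bracket -> illegal
(2,4): flips 1 -> legal
(2,5): no bracket -> illegal
(3,0): flips 2 -> legal
(4,0): flips 1 -> legal
(4,2): flips 1 -> legal
(4,3): no bracket -> illegal
(5,0): no bracket -> illegal
(5,2): no bracket -> illegal
B mobility = 5
-- W to move --
(0,1): flips 1 -> legal
(0,2): flips 2 -> legal
(0,3): no bracket -> illegal
(1,1): no bracket -> illegal
(1,3): flips 1 -> legal
(2,1): flips 1 -> legal
(2,4): no bracket -> illegal
(2,5): no bracket -> illegal
(3,5): flips 2 -> legal
(4,2): no bracket -> illegal
(4,3): flips 1 -> legal
(4,4): no bracket -> illegal
(4,5): flips 1 -> legal
W mobility = 7

Answer: B=5 W=7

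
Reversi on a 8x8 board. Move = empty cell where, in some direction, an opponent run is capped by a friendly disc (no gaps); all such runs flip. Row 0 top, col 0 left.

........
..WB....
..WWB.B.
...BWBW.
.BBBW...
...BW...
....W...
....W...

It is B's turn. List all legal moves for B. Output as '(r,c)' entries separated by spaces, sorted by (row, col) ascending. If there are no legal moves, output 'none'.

Answer: (1,1) (2,1) (2,5) (3,1) (3,7) (4,5) (4,6) (5,5) (6,5) (7,5)

Derivation:
(0,1): no bracket -> illegal
(0,2): no bracket -> illegal
(0,3): no bracket -> illegal
(1,1): flips 2 -> legal
(1,4): no bracket -> illegal
(2,1): flips 2 -> legal
(2,5): flips 1 -> legal
(2,7): no bracket -> illegal
(3,1): flips 1 -> legal
(3,2): no bracket -> illegal
(3,7): flips 1 -> legal
(4,5): flips 1 -> legal
(4,6): flips 1 -> legal
(4,7): no bracket -> illegal
(5,5): flips 2 -> legal
(6,3): no bracket -> illegal
(6,5): flips 1 -> legal
(7,3): no bracket -> illegal
(7,5): flips 1 -> legal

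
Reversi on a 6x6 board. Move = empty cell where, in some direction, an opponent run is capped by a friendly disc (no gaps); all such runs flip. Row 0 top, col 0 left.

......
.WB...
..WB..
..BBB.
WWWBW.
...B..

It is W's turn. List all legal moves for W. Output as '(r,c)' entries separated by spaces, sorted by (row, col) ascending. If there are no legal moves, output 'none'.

(0,1): no bracket -> illegal
(0,2): flips 1 -> legal
(0,3): no bracket -> illegal
(1,3): flips 1 -> legal
(1,4): flips 2 -> legal
(2,1): no bracket -> illegal
(2,4): flips 3 -> legal
(2,5): no bracket -> illegal
(3,1): no bracket -> illegal
(3,5): no bracket -> illegal
(4,5): no bracket -> illegal
(5,2): no bracket -> illegal
(5,4): no bracket -> illegal

Answer: (0,2) (1,3) (1,4) (2,4)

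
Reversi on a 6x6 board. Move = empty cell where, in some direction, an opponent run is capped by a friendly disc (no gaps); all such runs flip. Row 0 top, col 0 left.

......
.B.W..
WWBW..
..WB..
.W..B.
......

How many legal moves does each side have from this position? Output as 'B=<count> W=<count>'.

Answer: B=5 W=6

Derivation:
-- B to move --
(0,2): no bracket -> illegal
(0,3): flips 2 -> legal
(0,4): flips 1 -> legal
(1,0): no bracket -> illegal
(1,2): no bracket -> illegal
(1,4): no bracket -> illegal
(2,4): flips 1 -> legal
(3,0): no bracket -> illegal
(3,1): flips 2 -> legal
(3,4): no bracket -> illegal
(4,0): no bracket -> illegal
(4,2): flips 1 -> legal
(4,3): no bracket -> illegal
(5,0): no bracket -> illegal
(5,1): no bracket -> illegal
(5,2): no bracket -> illegal
B mobility = 5
-- W to move --
(0,0): no bracket -> illegal
(0,1): flips 1 -> legal
(0,2): flips 1 -> legal
(1,0): no bracket -> illegal
(1,2): flips 1 -> legal
(2,4): no bracket -> illegal
(3,1): flips 1 -> legal
(3,4): flips 1 -> legal
(3,5): no bracket -> illegal
(4,2): no bracket -> illegal
(4,3): flips 1 -> legal
(4,5): no bracket -> illegal
(5,3): no bracket -> illegal
(5,4): no bracket -> illegal
(5,5): no bracket -> illegal
W mobility = 6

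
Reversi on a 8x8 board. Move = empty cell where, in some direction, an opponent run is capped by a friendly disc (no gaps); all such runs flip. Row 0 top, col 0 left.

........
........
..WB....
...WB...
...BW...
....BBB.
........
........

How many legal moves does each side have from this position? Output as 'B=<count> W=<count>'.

-- B to move --
(1,1): flips 3 -> legal
(1,2): no bracket -> illegal
(1,3): no bracket -> illegal
(2,1): flips 1 -> legal
(2,4): no bracket -> illegal
(3,1): no bracket -> illegal
(3,2): flips 1 -> legal
(3,5): no bracket -> illegal
(4,2): no bracket -> illegal
(4,5): flips 1 -> legal
(5,3): no bracket -> illegal
B mobility = 4
-- W to move --
(1,2): no bracket -> illegal
(1,3): flips 1 -> legal
(1,4): no bracket -> illegal
(2,4): flips 2 -> legal
(2,5): no bracket -> illegal
(3,2): no bracket -> illegal
(3,5): flips 1 -> legal
(4,2): flips 1 -> legal
(4,5): no bracket -> illegal
(4,6): no bracket -> illegal
(4,7): no bracket -> illegal
(5,2): no bracket -> illegal
(5,3): flips 1 -> legal
(5,7): no bracket -> illegal
(6,3): no bracket -> illegal
(6,4): flips 1 -> legal
(6,5): no bracket -> illegal
(6,6): flips 1 -> legal
(6,7): no bracket -> illegal
W mobility = 7

Answer: B=4 W=7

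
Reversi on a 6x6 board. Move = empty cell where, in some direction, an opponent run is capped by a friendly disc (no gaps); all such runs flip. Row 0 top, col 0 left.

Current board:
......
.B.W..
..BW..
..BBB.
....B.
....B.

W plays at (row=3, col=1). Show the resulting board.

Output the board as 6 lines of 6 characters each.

Place W at (3,1); scan 8 dirs for brackets.
Dir NW: first cell '.' (not opp) -> no flip
Dir N: first cell '.' (not opp) -> no flip
Dir NE: opp run (2,2) capped by W -> flip
Dir W: first cell '.' (not opp) -> no flip
Dir E: opp run (3,2) (3,3) (3,4), next='.' -> no flip
Dir SW: first cell '.' (not opp) -> no flip
Dir S: first cell '.' (not opp) -> no flip
Dir SE: first cell '.' (not opp) -> no flip
All flips: (2,2)

Answer: ......
.B.W..
..WW..
.WBBB.
....B.
....B.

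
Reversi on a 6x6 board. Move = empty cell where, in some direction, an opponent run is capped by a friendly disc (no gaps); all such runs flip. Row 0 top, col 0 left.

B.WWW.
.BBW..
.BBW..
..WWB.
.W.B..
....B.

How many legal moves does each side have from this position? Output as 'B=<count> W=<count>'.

-- B to move --
(0,1): no bracket -> illegal
(0,5): no bracket -> illegal
(1,4): flips 1 -> legal
(1,5): no bracket -> illegal
(2,4): flips 1 -> legal
(3,0): no bracket -> illegal
(3,1): flips 2 -> legal
(4,0): no bracket -> illegal
(4,2): flips 1 -> legal
(4,4): flips 1 -> legal
(5,0): no bracket -> illegal
(5,1): no bracket -> illegal
(5,2): no bracket -> illegal
B mobility = 5
-- W to move --
(0,1): flips 1 -> legal
(1,0): flips 3 -> legal
(2,0): flips 3 -> legal
(2,4): no bracket -> illegal
(2,5): no bracket -> illegal
(3,0): flips 2 -> legal
(3,1): flips 1 -> legal
(3,5): flips 1 -> legal
(4,2): no bracket -> illegal
(4,4): no bracket -> illegal
(4,5): flips 1 -> legal
(5,2): no bracket -> illegal
(5,3): flips 1 -> legal
(5,5): no bracket -> illegal
W mobility = 8

Answer: B=5 W=8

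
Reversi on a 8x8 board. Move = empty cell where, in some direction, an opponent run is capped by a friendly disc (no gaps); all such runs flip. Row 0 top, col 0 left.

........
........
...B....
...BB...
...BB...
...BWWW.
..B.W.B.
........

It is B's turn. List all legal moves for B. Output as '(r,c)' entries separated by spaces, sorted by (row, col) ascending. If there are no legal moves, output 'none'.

Answer: (4,6) (5,7) (6,5) (7,4) (7,5)

Derivation:
(4,5): no bracket -> illegal
(4,6): flips 1 -> legal
(4,7): no bracket -> illegal
(5,7): flips 3 -> legal
(6,3): no bracket -> illegal
(6,5): flips 1 -> legal
(6,7): no bracket -> illegal
(7,3): no bracket -> illegal
(7,4): flips 2 -> legal
(7,5): flips 1 -> legal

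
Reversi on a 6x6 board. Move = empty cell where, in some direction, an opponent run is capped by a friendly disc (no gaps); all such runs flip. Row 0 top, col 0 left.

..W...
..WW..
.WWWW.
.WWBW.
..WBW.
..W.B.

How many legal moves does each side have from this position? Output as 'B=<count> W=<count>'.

Answer: B=12 W=1

Derivation:
-- B to move --
(0,1): no bracket -> illegal
(0,3): flips 2 -> legal
(0,4): no bracket -> illegal
(1,0): flips 2 -> legal
(1,1): flips 1 -> legal
(1,4): flips 3 -> legal
(1,5): flips 1 -> legal
(2,0): no bracket -> illegal
(2,5): flips 1 -> legal
(3,0): flips 2 -> legal
(3,5): flips 1 -> legal
(4,0): no bracket -> illegal
(4,1): flips 1 -> legal
(4,5): flips 1 -> legal
(5,1): flips 1 -> legal
(5,3): no bracket -> illegal
(5,5): flips 1 -> legal
B mobility = 12
-- W to move --
(4,5): no bracket -> illegal
(5,3): flips 2 -> legal
(5,5): no bracket -> illegal
W mobility = 1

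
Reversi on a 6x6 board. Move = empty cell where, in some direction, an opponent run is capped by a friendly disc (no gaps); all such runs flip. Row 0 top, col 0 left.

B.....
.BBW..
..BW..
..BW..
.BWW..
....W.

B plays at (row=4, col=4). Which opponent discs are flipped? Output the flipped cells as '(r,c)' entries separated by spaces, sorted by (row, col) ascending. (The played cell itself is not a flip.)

Answer: (3,3) (4,2) (4,3)

Derivation:
Dir NW: opp run (3,3) capped by B -> flip
Dir N: first cell '.' (not opp) -> no flip
Dir NE: first cell '.' (not opp) -> no flip
Dir W: opp run (4,3) (4,2) capped by B -> flip
Dir E: first cell '.' (not opp) -> no flip
Dir SW: first cell '.' (not opp) -> no flip
Dir S: opp run (5,4), next=edge -> no flip
Dir SE: first cell '.' (not opp) -> no flip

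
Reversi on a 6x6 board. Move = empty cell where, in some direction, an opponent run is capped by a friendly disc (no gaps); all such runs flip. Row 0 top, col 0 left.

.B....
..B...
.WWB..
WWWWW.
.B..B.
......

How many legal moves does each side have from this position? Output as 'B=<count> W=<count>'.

Answer: B=6 W=10

Derivation:
-- B to move --
(1,0): no bracket -> illegal
(1,1): flips 4 -> legal
(1,3): no bracket -> illegal
(2,0): flips 2 -> legal
(2,4): flips 1 -> legal
(2,5): no bracket -> illegal
(3,5): no bracket -> illegal
(4,0): no bracket -> illegal
(4,2): flips 2 -> legal
(4,3): flips 1 -> legal
(4,5): flips 1 -> legal
B mobility = 6
-- W to move --
(0,0): no bracket -> illegal
(0,2): flips 1 -> legal
(0,3): flips 1 -> legal
(1,0): no bracket -> illegal
(1,1): no bracket -> illegal
(1,3): flips 1 -> legal
(1,4): flips 1 -> legal
(2,4): flips 1 -> legal
(3,5): no bracket -> illegal
(4,0): no bracket -> illegal
(4,2): no bracket -> illegal
(4,3): no bracket -> illegal
(4,5): no bracket -> illegal
(5,0): flips 1 -> legal
(5,1): flips 1 -> legal
(5,2): flips 1 -> legal
(5,3): no bracket -> illegal
(5,4): flips 1 -> legal
(5,5): flips 1 -> legal
W mobility = 10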